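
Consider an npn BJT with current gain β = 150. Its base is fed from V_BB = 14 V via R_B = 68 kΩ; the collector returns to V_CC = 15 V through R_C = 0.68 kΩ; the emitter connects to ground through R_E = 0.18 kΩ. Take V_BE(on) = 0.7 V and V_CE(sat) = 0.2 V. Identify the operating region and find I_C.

saturation; I_C ≈ 17 mA

Assume active: I_B = (14 − 0.7)/(68 + 151×0.18) = 0.14 mA, I_C = β·I_B = 21 mA.
Then V_CE = 15 − 21×0.68 − 21.1×0.18 = -3.05 V < 0.2 V — the active assumption fails.
Re-solve with V_CE = 0.2 V. KCL at the emitter: V_E/R_E = (V_BB−0.7−V_E)/R_B + (V_CC−0.2−V_E)/R_C, giving V_E = 3.12 V.
I_C = (V_CC − 0.2 − V_E)/R_C = (14.8 − 3.12)/0.68 = 17.2 mA.
Check: I_B = (13.3 − 3.12)/68 = 0.15 mA, and β·I_B = 22.5 mA > I_C, confirming saturation.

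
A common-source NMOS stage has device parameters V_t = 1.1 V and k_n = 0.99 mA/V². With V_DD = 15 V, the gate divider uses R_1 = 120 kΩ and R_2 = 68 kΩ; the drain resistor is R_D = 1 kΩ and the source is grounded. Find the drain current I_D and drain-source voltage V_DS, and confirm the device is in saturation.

V_G = V_DD·R_2/(R_1+R_2) = 15×68/188 = 5.43 V. With the source grounded, V_GS = V_G = 5.43 V.
Assume saturation: I_D = (k_n/2)(V_GS − V_t)² = (0.99/2)×(5.43 − 1.1)² = 0.495×4.33² = 9.26 mA.
V_DS = V_DD − I_D·R_D = 15 − 9.26×1 = 5.74 V.
Saturation requires V_DS ≥ V_GS − V_t = 4.33 V; 5.74 ≥ 4.33 ✓.

I_D ≈ 9.3 mA, V_DS ≈ 5.7 V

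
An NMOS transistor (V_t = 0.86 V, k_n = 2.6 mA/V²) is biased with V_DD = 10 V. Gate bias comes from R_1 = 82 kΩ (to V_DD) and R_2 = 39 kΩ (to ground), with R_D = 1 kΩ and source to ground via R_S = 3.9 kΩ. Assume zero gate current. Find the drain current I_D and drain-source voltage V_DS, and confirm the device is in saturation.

I_D ≈ 0.45 mA, V_DS ≈ 7.8 V

V_G = V_DD·R_2/(R_1+R_2) = 10×39/121 = 3.22 V.
Assume saturation: I_D = (k_n/2)(V_GS − V_t)² with V_GS = V_G − I_D·R_S = 3.22 − 3.9·I_D.
Substituting gives 19.8·I_D² − 25·I_D + 7.26 = 0, with roots I_D = 0.454 or 0.808 mA.
The root I_D = 0.808 mA gives V_GS = 0.0716 V ≤ V_t, so take I_D = 0.454 mA.
Then V_GS = 1.45 V and V_DS = V_DD − I_D(R_D+R_S) = 10 − 0.454×4.9 = 7.77 V.
Saturation requires V_DS ≥ V_GS − V_t = 0.591 V; 7.77 ≥ 0.591 ✓.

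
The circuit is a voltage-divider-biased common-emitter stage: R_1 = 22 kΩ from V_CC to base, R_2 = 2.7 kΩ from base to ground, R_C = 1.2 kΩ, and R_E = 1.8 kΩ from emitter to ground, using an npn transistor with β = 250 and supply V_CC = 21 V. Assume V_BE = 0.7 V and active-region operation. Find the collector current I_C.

Thevenize the base divider: V_Th = V_CC·R_2/(R_1+R_2) = 21×2.7/24.7 = 2.3 V, R_Th = R_1‖R_2 = 2.4 kΩ.
Base-emitter loop: V_Th = I_B·R_Th + V_BE + (β+1)I_B·R_E, so I_B = (2.3 − 0.7) / (2.4 + 251×1.8) = 0.00351 mA.
I_C = β·I_B = 250×0.00351 = 0.878 mA, and I_E = (β+1)I_B = 0.882 mA.
V_CE = V_CC − I_C·R_C − I_E·R_E = 21 − 0.878×1.2 − 0.882×1.8 = 18.4 V.
V_CE = 18.4 V > 0.2 V confirms active-region operation.

I_C ≈ 0.88 mA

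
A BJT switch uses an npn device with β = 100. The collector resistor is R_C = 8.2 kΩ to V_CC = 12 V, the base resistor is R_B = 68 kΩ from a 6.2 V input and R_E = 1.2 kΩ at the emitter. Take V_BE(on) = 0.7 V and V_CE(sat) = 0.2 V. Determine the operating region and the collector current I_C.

saturation; I_C ≈ 1.2 mA

Assume active: I_B = (6.2 − 0.7)/(68 + 101×1.2) = 0.0291 mA, I_C = β·I_B = 2.91 mA.
Then V_CE = 12 − 2.91×8.2 − 2.94×1.2 = -15.4 V < 0.2 V — the active assumption fails.
Re-solve with V_CE = 0.2 V. KCL at the emitter: V_E/R_E = (V_BB−0.7−V_E)/R_B + (V_CC−0.2−V_E)/R_C, giving V_E = 1.57 V.
I_C = (V_CC − 0.2 − V_E)/R_C = (11.8 − 1.57)/8.2 = 1.25 mA.
Check: I_B = (5.5 − 1.57)/68 = 0.0578 mA, and β·I_B = 5.78 mA > I_C, confirming saturation.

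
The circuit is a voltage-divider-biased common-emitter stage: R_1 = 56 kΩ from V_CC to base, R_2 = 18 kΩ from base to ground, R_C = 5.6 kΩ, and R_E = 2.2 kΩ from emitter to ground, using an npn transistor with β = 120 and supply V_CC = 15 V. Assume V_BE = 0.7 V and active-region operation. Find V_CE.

V_CE ≈ 5.1 V

Thevenize the base divider: V_Th = V_CC·R_2/(R_1+R_2) = 15×18/74 = 3.65 V, R_Th = R_1‖R_2 = 13.6 kΩ.
Base-emitter loop: V_Th = I_B·R_Th + V_BE + (β+1)I_B·R_E, so I_B = (3.65 − 0.7) / (13.6 + 121×2.2) = 0.0105 mA.
I_C = β·I_B = 120×0.0105 = 1.26 mA, and I_E = (β+1)I_B = 1.28 mA.
V_CE = V_CC − I_C·R_C − I_E·R_E = 15 − 1.26×5.6 − 1.28×2.2 = 5.11 V.
V_CE = 5.11 V > 0.2 V confirms active-region operation.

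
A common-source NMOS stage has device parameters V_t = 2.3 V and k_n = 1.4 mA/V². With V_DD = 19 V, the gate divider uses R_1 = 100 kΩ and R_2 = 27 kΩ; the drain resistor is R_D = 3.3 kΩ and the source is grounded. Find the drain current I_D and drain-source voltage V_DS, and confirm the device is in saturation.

V_G = V_DD·R_2/(R_1+R_2) = 19×27/127 = 4.04 V. With the source grounded, V_GS = V_G = 4.04 V.
Assume saturation: I_D = (k_n/2)(V_GS − V_t)² = (1.4/2)×(4.04 − 2.3)² = 0.7×1.74² = 2.12 mA.
V_DS = V_DD − I_D·R_D = 19 − 2.12×3.3 = 12 V.
Saturation requires V_DS ≥ V_GS − V_t = 1.74 V; 12 ≥ 1.74 ✓.

I_D ≈ 2.1 mA, V_DS ≈ 12 V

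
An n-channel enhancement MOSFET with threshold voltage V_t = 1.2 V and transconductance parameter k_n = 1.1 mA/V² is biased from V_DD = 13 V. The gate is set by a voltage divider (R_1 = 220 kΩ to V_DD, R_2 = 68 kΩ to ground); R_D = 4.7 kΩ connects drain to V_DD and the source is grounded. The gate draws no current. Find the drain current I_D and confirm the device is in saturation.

I_D ≈ 1.9 mA

V_G = V_DD·R_2/(R_1+R_2) = 13×68/288 = 3.07 V. With the source grounded, V_GS = V_G = 3.07 V.
Assume saturation: I_D = (k_n/2)(V_GS − V_t)² = (1.1/2)×(3.07 − 1.2)² = 0.55×1.87² = 1.92 mA.
V_DS = V_DD − I_D·R_D = 13 − 1.92×4.7 = 3.97 V.
Saturation requires V_DS ≥ V_GS − V_t = 1.87 V; 3.97 ≥ 1.87 ✓.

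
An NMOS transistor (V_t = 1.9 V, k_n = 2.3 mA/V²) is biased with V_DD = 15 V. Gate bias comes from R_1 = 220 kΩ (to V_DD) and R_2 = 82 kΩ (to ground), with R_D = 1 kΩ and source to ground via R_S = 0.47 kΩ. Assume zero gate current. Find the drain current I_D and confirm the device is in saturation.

I_D ≈ 1.9 mA

V_G = V_DD·R_2/(R_1+R_2) = 15×82/302 = 4.07 V.
Assume saturation: I_D = (k_n/2)(V_GS − V_t)² with V_GS = V_G − I_D·R_S = 4.07 − 0.47·I_D.
Substituting gives 0.254·I_D² − 3.35·I_D + 5.43 = 0, with roots I_D = 1.89 or 11.3 mA.
The root I_D = 11.3 mA gives V_GS = -1.23 V ≤ V_t, so take I_D = 1.89 mA.
Then V_GS = 3.18 V and V_DS = V_DD − I_D(R_D+R_S) = 15 − 1.89×1.47 = 12.2 V.
Saturation requires V_DS ≥ V_GS − V_t = 1.28 V; 12.2 ≥ 1.28 ✓.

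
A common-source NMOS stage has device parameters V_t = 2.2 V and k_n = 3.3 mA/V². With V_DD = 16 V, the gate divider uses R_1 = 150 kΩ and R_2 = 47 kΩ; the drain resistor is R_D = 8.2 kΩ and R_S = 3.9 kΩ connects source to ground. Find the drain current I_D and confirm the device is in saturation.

I_D ≈ 0.3 mA

V_G = V_DD·R_2/(R_1+R_2) = 16×47/197 = 3.82 V.
Assume saturation: I_D = (k_n/2)(V_GS − V_t)² with V_GS = V_G − I_D·R_S = 3.82 − 3.9·I_D.
Substituting gives 25.1·I_D² − 21.8·I_D + 4.32 = 0, with roots I_D = 0.305 or 0.565 mA.
The root I_D = 0.565 mA gives V_GS = 1.61 V ≤ V_t, so take I_D = 0.305 mA.
Then V_GS = 2.63 V and V_DS = V_DD − I_D(R_D+R_S) = 16 − 0.305×12.1 = 12.3 V.
Saturation requires V_DS ≥ V_GS − V_t = 0.43 V; 12.3 ≥ 0.43 ✓.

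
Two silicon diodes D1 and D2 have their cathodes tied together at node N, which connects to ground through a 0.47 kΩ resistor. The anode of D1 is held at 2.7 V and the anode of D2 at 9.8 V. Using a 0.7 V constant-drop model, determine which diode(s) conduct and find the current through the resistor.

Only D2 conducts; I_R ≈ 19 mA

Assume both conduct. Then node N would need to be at both 2.7−0.7 = 2 V and 9.8−0.7 = 9.1 V, which is impossible.
Assume only D2 conducts: V_N = 9.8 − 0.7 = 9.1 V, so I_R = 9.1/0.47 = 19.4 mA.
Check D1: its anode-to-cathode voltage is 2.7 − 9.1 = -6.4 V < 0.7 V, so it is off. The assumption is consistent.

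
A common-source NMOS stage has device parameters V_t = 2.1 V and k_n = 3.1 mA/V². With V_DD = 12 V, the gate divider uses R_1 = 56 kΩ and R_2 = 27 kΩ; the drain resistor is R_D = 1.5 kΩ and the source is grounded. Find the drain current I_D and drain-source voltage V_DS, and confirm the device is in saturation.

I_D ≈ 5 mA, V_DS ≈ 4.4 V

V_G = V_DD·R_2/(R_1+R_2) = 12×27/83 = 3.9 V. With the source grounded, V_GS = V_G = 3.9 V.
Assume saturation: I_D = (k_n/2)(V_GS − V_t)² = (3.1/2)×(3.9 − 2.1)² = 1.55×1.8² = 5.04 mA.
V_DS = V_DD − I_D·R_D = 12 − 5.04×1.5 = 4.44 V.
Saturation requires V_DS ≥ V_GS − V_t = 1.8 V; 4.44 ≥ 1.8 ✓.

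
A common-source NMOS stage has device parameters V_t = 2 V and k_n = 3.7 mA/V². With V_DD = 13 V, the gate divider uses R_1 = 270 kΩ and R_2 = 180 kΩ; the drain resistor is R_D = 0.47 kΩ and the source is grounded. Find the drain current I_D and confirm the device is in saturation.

V_G = V_DD·R_2/(R_1+R_2) = 13×180/450 = 5.2 V. With the source grounded, V_GS = V_G = 5.2 V.
Assume saturation: I_D = (k_n/2)(V_GS − V_t)² = (3.7/2)×(5.2 − 2)² = 1.85×3.2² = 18.9 mA.
V_DS = V_DD − I_D·R_D = 13 − 18.9×0.47 = 4.1 V.
Saturation requires V_DS ≥ V_GS − V_t = 3.2 V; 4.1 ≥ 3.2 ✓.

I_D ≈ 19 mA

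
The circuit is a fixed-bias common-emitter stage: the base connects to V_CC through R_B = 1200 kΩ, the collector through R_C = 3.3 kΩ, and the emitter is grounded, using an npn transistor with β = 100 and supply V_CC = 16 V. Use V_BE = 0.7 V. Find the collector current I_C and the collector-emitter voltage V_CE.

Base loop: V_CC = I_B·R_B + V_BE, so I_B = (16 − 0.7)/1200 kΩ = 0.0128 mA.
In the active region I_C = β·I_B = 100 × 0.0128 = 1.28 mA.
Collector loop: V_CE = V_CC − I_C·R_C = 16 − 1.28×3.3 = 11.8 V.
Since V_CE = 11.8 V > V_CE(sat) ≈ 0.2 V, the transistor is in the active region as assumed.

I_C ≈ 1.3 mA, V_CE ≈ 12 V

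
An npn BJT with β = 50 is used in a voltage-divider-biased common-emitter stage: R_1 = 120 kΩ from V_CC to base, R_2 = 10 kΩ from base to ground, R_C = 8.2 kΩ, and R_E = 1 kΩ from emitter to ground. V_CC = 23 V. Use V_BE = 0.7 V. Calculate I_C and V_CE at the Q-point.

Thevenize the base divider: V_Th = V_CC·R_2/(R_1+R_2) = 23×10/130 = 1.77 V, R_Th = R_1‖R_2 = 9.23 kΩ.
Base-emitter loop: V_Th = I_B·R_Th + V_BE + (β+1)I_B·R_E, so I_B = (1.77 − 0.7) / (9.23 + 51×1) = 0.0178 mA.
I_C = β·I_B = 50×0.0178 = 0.888 mA, and I_E = (β+1)I_B = 0.905 mA.
V_CE = V_CC − I_C·R_C − I_E·R_E = 23 − 0.888×8.2 − 0.905×1 = 14.8 V.
V_CE = 14.8 V > 0.2 V confirms active-region operation.

I_C ≈ 0.89 mA, V_CE ≈ 15 V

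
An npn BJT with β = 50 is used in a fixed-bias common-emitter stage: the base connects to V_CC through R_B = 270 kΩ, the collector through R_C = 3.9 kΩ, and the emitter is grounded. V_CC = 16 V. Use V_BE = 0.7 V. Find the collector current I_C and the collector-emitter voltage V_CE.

I_C ≈ 2.8 mA, V_CE ≈ 4.9 V

Base loop: V_CC = I_B·R_B + V_BE, so I_B = (16 − 0.7)/270 kΩ = 0.0567 mA.
In the active region I_C = β·I_B = 50 × 0.0567 = 2.83 mA.
Collector loop: V_CE = V_CC − I_C·R_C = 16 − 2.83×3.9 = 4.95 V.
Since V_CE = 4.95 V > V_CE(sat) ≈ 0.2 V, the transistor is in the active region as assumed.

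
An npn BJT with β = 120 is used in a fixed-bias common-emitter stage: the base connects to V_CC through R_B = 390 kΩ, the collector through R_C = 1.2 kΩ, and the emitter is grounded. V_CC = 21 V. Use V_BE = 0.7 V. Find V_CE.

Base loop: V_CC = I_B·R_B + V_BE, so I_B = (21 − 0.7)/390 kΩ = 0.0521 mA.
In the active region I_C = β·I_B = 120 × 0.0521 = 6.25 mA.
Collector loop: V_CE = V_CC − I_C·R_C = 21 − 6.25×1.2 = 13.5 V.
Since V_CE = 13.5 V > V_CE(sat) ≈ 0.2 V, the transistor is in the active region as assumed.

V_CE ≈ 14 V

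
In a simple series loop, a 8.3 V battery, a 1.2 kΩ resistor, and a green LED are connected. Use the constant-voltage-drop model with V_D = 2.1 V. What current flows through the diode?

KVL around the loop: 8.3 = V_D + I·R = 2.1 + I × 1.2 kΩ.
So I = (8.3 − 2.1) / 1.2 kΩ = 6.2 / 1.2 = 5.17 mA.

I ≈ 5.2 mA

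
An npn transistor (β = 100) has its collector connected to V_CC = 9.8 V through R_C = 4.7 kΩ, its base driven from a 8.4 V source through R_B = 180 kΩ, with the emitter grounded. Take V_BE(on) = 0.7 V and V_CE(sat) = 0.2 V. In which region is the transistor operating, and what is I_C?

saturation; I_C ≈ 2 mA

Assume active: I_B = (8.4 − 0.7)/180 = 0.0428 mA, giving I_C = β·I_B = 4.28 mA.
But then V_CE = 9.8 − 4.28×4.7 = -10.3 V < V_CE(sat) = 0.2 V — impossible in the active region.
So the transistor is saturated. With V_CE = 0.2 V, I_C = (V_CC − 0.2)/R_C = 9.6/4.7 = 2.04 mA.
Check: β·I_B = 4.28 mA > I_C = 2.04 mA, confirming saturation.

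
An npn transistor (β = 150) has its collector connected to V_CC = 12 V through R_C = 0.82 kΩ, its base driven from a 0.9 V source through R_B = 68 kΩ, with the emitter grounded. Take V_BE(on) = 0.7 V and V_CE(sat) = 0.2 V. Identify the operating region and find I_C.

active; I_C ≈ 0.44 mA

Assume active. Base-emitter loop: I_B = (V_BB − V_BE)/R_B = (0.9 − 0.7)/68 = 0.00294 mA.
I_C = β·I_B = 150×0.00294 = 0.441 mA.
V_CE = V_CC − I_C·R_C = 12 − 0.441×0.82 = 11.6 V > V_CE(sat), so the active-region assumption holds.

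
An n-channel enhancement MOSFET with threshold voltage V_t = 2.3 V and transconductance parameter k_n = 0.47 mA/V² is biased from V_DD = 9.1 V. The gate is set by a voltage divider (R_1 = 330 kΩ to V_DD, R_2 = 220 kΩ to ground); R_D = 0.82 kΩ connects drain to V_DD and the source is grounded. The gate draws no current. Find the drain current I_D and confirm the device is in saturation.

I_D ≈ 0.42 mA

V_G = V_DD·R_2/(R_1+R_2) = 9.1×220/550 = 3.64 V. With the source grounded, V_GS = V_G = 3.64 V.
Assume saturation: I_D = (k_n/2)(V_GS − V_t)² = (0.47/2)×(3.64 − 2.3)² = 0.235×1.34² = 0.422 mA.
V_DS = V_DD − I_D·R_D = 9.1 − 0.422×0.82 = 8.75 V.
Saturation requires V_DS ≥ V_GS − V_t = 1.34 V; 8.75 ≥ 1.34 ✓.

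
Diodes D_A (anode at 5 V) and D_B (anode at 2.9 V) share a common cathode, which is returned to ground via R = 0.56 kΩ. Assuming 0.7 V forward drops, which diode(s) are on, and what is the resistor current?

Only D_A conducts; I_R ≈ 7.7 mA

Assume both conduct. Then node N would need to be at both 5−0.7 = 4.3 V and 2.9−0.7 = 2.2 V, which is impossible.
Assume only D_A conducts: V_N = 5 − 0.7 = 4.3 V, so I_R = 4.3/0.56 = 7.68 mA.
Check D_B: its anode-to-cathode voltage is 2.9 − 4.3 = -1.4 V < 0.7 V, so it is off. The assumption is consistent.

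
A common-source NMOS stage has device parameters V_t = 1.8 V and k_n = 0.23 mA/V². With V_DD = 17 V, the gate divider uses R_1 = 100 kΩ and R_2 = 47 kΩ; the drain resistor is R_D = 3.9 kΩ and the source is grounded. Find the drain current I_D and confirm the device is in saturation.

V_G = V_DD·R_2/(R_1+R_2) = 17×47/147 = 5.44 V. With the source grounded, V_GS = V_G = 5.44 V.
Assume saturation: I_D = (k_n/2)(V_GS − V_t)² = (0.23/2)×(5.44 − 1.8)² = 0.115×3.64² = 1.52 mA.
V_DS = V_DD − I_D·R_D = 17 − 1.52×3.9 = 11.1 V.
Saturation requires V_DS ≥ V_GS − V_t = 3.64 V; 11.1 ≥ 3.64 ✓.

I_D ≈ 1.5 mA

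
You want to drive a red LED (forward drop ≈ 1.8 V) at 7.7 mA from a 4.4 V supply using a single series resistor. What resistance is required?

The resistor drops V_S − V_D = 4.4 − 1.8 = 2.6 V at 7.7 mA.
R = 2.6 V / 7.7 mA = 0.338 kΩ.

R ≈ 0.34 kΩ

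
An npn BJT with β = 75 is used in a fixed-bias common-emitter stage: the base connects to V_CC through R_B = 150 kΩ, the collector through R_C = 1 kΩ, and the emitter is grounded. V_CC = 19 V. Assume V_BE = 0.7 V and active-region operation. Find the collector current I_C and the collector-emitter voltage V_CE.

I_C ≈ 9.2 mA, V_CE ≈ 9.8 V

Base loop: V_CC = I_B·R_B + V_BE, so I_B = (19 − 0.7)/150 kΩ = 0.122 mA.
In the active region I_C = β·I_B = 75 × 0.122 = 9.15 mA.
Collector loop: V_CE = V_CC − I_C·R_C = 19 − 9.15×1 = 9.85 V.
Since V_CE = 9.85 V > V_CE(sat) ≈ 0.2 V, the transistor is in the active region as assumed.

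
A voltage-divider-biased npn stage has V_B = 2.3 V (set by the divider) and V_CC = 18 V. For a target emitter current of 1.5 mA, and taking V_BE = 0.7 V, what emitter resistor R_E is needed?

V_E = V_B − V_BE = 2.3 − 0.7 = 1.6 V.
R_E = V_E / I_E = 1.6 / 1.5 = 1.07 kΩ.

R_E ≈ 1.1 kΩ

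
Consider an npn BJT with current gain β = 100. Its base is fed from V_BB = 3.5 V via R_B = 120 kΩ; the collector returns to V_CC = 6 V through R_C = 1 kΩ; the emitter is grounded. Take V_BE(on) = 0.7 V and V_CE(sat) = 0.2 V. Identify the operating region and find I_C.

Assume active. Base-emitter loop: I_B = (V_BB − V_BE)/R_B = (3.5 − 0.7)/120 = 0.0233 mA.
I_C = β·I_B = 100×0.0233 = 2.33 mA.
V_CE = V_CC − I_C·R_C = 6 − 2.33×1 = 3.67 V > V_CE(sat), so the active-region assumption holds.

active; I_C ≈ 2.3 mA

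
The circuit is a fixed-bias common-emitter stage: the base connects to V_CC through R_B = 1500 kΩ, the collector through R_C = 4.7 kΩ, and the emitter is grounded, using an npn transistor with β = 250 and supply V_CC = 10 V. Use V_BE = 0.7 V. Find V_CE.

Base loop: V_CC = I_B·R_B + V_BE, so I_B = (10 − 0.7)/1500 kΩ = 0.0062 mA.
In the active region I_C = β·I_B = 250 × 0.0062 = 1.55 mA.
Collector loop: V_CE = V_CC − I_C·R_C = 10 − 1.55×4.7 = 2.71 V.
Since V_CE = 2.71 V > V_CE(sat) ≈ 0.2 V, the transistor is in the active region as assumed.

V_CE ≈ 2.7 V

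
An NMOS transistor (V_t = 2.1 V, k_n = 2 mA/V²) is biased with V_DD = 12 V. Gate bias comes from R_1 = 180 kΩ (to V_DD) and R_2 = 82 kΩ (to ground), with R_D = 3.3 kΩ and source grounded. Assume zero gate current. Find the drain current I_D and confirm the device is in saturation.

V_G = V_DD·R_2/(R_1+R_2) = 12×82/262 = 3.76 V. With the source grounded, V_GS = V_G = 3.76 V.
Assume saturation: I_D = (k_n/2)(V_GS − V_t)² = (2/2)×(3.76 − 2.1)² = 1×1.66² = 2.74 mA.
V_DS = V_DD − I_D·R_D = 12 − 2.74×3.3 = 2.95 V.
Saturation requires V_DS ≥ V_GS − V_t = 1.66 V; 2.95 ≥ 1.66 ✓.

I_D ≈ 2.7 mA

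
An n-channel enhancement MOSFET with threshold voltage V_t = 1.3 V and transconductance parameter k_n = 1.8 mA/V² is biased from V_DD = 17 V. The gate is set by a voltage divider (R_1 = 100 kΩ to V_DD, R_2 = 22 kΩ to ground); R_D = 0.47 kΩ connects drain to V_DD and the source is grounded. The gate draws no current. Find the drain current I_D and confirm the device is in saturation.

I_D ≈ 2.8 mA

V_G = V_DD·R_2/(R_1+R_2) = 17×22/122 = 3.07 V. With the source grounded, V_GS = V_G = 3.07 V.
Assume saturation: I_D = (k_n/2)(V_GS − V_t)² = (1.8/2)×(3.07 − 1.3)² = 0.9×1.77² = 2.81 mA.
V_DS = V_DD − I_D·R_D = 17 − 2.81×0.47 = 15.7 V.
Saturation requires V_DS ≥ V_GS − V_t = 1.77 V; 15.7 ≥ 1.77 ✓.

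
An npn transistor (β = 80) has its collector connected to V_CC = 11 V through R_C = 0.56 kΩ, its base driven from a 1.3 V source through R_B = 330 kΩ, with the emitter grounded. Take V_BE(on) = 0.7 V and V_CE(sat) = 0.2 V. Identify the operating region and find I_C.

Assume active. Base-emitter loop: I_B = (V_BB − V_BE)/R_B = (1.3 − 0.7)/330 = 0.00182 mA.
I_C = β·I_B = 80×0.00182 = 0.145 mA.
V_CE = V_CC − I_C·R_C = 11 − 0.145×0.56 = 10.9 V > V_CE(sat), so the active-region assumption holds.

active; I_C ≈ 0.15 mA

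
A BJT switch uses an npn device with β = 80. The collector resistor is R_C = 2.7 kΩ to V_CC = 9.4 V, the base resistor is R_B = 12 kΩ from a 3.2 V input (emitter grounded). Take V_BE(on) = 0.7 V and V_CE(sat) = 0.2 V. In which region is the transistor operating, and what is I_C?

saturation; I_C ≈ 3.4 mA

Assume active: I_B = (3.2 − 0.7)/12 = 0.208 mA, giving I_C = β·I_B = 16.7 mA.
But then V_CE = 9.4 − 16.7×2.7 = -35.6 V < V_CE(sat) = 0.2 V — impossible in the active region.
So the transistor is saturated. With V_CE = 0.2 V, I_C = (V_CC − 0.2)/R_C = 9.2/2.7 = 3.41 mA.
Check: β·I_B = 16.7 mA > I_C = 3.41 mA, confirming saturation.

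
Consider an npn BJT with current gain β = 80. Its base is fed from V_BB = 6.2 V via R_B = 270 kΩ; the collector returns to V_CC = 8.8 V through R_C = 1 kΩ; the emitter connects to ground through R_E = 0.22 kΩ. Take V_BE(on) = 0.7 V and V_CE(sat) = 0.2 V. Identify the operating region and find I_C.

Assume active. Base-emitter loop: I_B = (V_BB − V_BE)/(R_B + (β+1)R_E) = (6.2 − 0.7)/(270 + 81×0.22) = 0.0191 mA.
I_C = β·I_B = 80×0.0191 = 1.53 mA.
V_CE = V_CC − I_C·R_C − I_E·R_E = 8.8 − 1.53×1 − 1.55×0.22 = 6.93 V > V_CE(sat), so the active-region assumption holds.

active; I_C ≈ 1.5 mA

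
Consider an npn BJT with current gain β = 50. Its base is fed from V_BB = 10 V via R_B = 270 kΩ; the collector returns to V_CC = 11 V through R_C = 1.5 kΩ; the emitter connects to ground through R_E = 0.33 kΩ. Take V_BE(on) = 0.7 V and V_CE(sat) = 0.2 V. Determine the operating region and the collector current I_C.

active; I_C ≈ 1.6 mA

Assume active. Base-emitter loop: I_B = (V_BB − V_BE)/(R_B + (β+1)R_E) = (10 − 0.7)/(270 + 51×0.33) = 0.0324 mA.
I_C = β·I_B = 50×0.0324 = 1.62 mA.
V_CE = V_CC − I_C·R_C − I_E·R_E = 11 − 1.62×1.5 − 1.65×0.33 = 8.02 V > V_CE(sat), so the active-region assumption holds.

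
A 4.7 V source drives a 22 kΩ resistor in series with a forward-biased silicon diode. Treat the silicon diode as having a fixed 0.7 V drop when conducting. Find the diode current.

KVL around the loop: 4.7 = V_D + I·R = 0.7 + I × 22 kΩ.
So I = (4.7 − 0.7) / 22 kΩ = 4 / 22 = 0.182 mA.

I ≈ 0.18 mA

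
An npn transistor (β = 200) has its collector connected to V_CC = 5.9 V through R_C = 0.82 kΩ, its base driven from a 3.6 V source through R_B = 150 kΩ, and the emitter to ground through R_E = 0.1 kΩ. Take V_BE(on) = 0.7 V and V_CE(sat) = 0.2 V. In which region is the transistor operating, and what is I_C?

Assume active. Base-emitter loop: I_B = (V_BB − V_BE)/(R_B + (β+1)R_E) = (3.6 − 0.7)/(150 + 201×0.1) = 0.017 mA.
I_C = β·I_B = 200×0.017 = 3.41 mA.
V_CE = V_CC − I_C·R_C − I_E·R_E = 5.9 − 3.41×0.82 − 3.43×0.1 = 2.76 V > V_CE(sat), so the active-region assumption holds.

active; I_C ≈ 3.4 mA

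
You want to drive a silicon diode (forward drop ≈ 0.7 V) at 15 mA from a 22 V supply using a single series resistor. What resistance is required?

The resistor drops V_S − V_D = 22 − 0.7 = 21.3 V at 15 mA.
R = 21.3 V / 15 mA = 1.42 kΩ.

R ≈ 1.4 kΩ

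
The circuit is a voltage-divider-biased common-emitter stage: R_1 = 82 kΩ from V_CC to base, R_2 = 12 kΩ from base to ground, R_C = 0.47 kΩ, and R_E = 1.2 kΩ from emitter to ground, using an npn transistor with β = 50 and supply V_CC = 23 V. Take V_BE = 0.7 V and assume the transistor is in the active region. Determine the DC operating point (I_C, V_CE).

I_C ≈ 1.6 mA, V_CE ≈ 20 V

Thevenize the base divider: V_Th = V_CC·R_2/(R_1+R_2) = 23×12/94 = 2.94 V, R_Th = R_1‖R_2 = 10.5 kΩ.
Base-emitter loop: V_Th = I_B·R_Th + V_BE + (β+1)I_B·R_E, so I_B = (2.94 − 0.7) / (10.5 + 51×1.2) = 0.0312 mA.
I_C = β·I_B = 50×0.0312 = 1.56 mA, and I_E = (β+1)I_B = 1.59 mA.
V_CE = V_CC − I_C·R_C − I_E·R_E = 23 − 1.56×0.47 − 1.59×1.2 = 20.4 V.
V_CE = 20.4 V > 0.2 V confirms active-region operation.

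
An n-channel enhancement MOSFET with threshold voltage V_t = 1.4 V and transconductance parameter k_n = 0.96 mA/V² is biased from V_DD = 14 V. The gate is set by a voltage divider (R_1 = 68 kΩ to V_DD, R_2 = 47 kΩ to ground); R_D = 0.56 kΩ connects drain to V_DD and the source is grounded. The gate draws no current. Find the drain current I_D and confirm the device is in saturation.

I_D ≈ 9 mA

V_G = V_DD·R_2/(R_1+R_2) = 14×47/115 = 5.72 V. With the source grounded, V_GS = V_G = 5.72 V.
Assume saturation: I_D = (k_n/2)(V_GS − V_t)² = (0.96/2)×(5.72 − 1.4)² = 0.48×4.32² = 8.97 mA.
V_DS = V_DD − I_D·R_D = 14 − 8.97×0.56 = 8.98 V.
Saturation requires V_DS ≥ V_GS − V_t = 4.32 V; 8.98 ≥ 4.32 ✓.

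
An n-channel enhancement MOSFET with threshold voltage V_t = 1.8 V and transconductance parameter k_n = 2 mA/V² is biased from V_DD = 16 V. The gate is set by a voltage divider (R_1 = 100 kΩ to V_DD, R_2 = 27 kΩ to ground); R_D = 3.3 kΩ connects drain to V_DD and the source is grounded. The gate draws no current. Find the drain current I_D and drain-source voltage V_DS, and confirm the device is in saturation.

I_D ≈ 2.6 mA, V_DS ≈ 7.5 V

V_G = V_DD·R_2/(R_1+R_2) = 16×27/127 = 3.4 V. With the source grounded, V_GS = V_G = 3.4 V.
Assume saturation: I_D = (k_n/2)(V_GS − V_t)² = (2/2)×(3.4 − 1.8)² = 1×1.6² = 2.57 mA.
V_DS = V_DD − I_D·R_D = 16 − 2.57×3.3 = 7.54 V.
Saturation requires V_DS ≥ V_GS − V_t = 1.6 V; 7.54 ≥ 1.6 ✓.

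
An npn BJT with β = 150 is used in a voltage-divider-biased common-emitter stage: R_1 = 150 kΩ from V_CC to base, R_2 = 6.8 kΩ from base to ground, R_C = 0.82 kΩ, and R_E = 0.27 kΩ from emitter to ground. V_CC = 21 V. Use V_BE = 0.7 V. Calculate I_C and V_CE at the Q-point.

Thevenize the base divider: V_Th = V_CC·R_2/(R_1+R_2) = 21×6.8/157 = 0.911 V, R_Th = R_1‖R_2 = 6.51 kΩ.
Base-emitter loop: V_Th = I_B·R_Th + V_BE + (β+1)I_B·R_E, so I_B = (0.911 − 0.7) / (6.51 + 151×0.27) = 0.00446 mA.
I_C = β·I_B = 150×0.00446 = 0.669 mA, and I_E = (β+1)I_B = 0.673 mA.
V_CE = V_CC − I_C·R_C − I_E·R_E = 21 − 0.669×0.82 − 0.673×0.27 = 20.3 V.
V_CE = 20.3 V > 0.2 V confirms active-region operation.

I_C ≈ 0.67 mA, V_CE ≈ 20 V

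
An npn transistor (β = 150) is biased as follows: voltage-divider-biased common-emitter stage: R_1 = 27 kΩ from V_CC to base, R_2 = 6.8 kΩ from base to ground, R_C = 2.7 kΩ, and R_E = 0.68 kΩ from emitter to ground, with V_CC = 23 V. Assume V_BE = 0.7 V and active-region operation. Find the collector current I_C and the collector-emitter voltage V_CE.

I_C ≈ 5.4 mA, V_CE ≈ 4.6 V

Thevenize the base divider: V_Th = V_CC·R_2/(R_1+R_2) = 23×6.8/33.8 = 4.63 V, R_Th = R_1‖R_2 = 5.43 kΩ.
Base-emitter loop: V_Th = I_B·R_Th + V_BE + (β+1)I_B·R_E, so I_B = (4.63 − 0.7) / (5.43 + 151×0.68) = 0.0363 mA.
I_C = β·I_B = 150×0.0363 = 5.45 mA, and I_E = (β+1)I_B = 5.49 mA.
V_CE = V_CC − I_C·R_C − I_E·R_E = 23 − 5.45×2.7 − 5.49×0.68 = 4.56 V.
V_CE = 4.56 V > 0.2 V confirms active-region operation.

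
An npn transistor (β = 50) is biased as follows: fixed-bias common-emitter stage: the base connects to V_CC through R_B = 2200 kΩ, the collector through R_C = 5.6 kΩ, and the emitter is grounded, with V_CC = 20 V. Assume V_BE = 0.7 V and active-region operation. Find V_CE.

Base loop: V_CC = I_B·R_B + V_BE, so I_B = (20 − 0.7)/2200 kΩ = 0.00877 mA.
In the active region I_C = β·I_B = 50 × 0.00877 = 0.439 mA.
Collector loop: V_CE = V_CC − I_C·R_C = 20 − 0.439×5.6 = 17.5 V.
Since V_CE = 17.5 V > V_CE(sat) ≈ 0.2 V, the transistor is in the active region as assumed.

V_CE ≈ 18 V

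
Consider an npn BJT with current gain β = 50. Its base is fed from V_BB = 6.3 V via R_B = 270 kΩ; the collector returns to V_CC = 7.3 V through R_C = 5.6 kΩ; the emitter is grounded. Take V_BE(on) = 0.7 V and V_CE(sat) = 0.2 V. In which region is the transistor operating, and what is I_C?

Assume active. Base-emitter loop: I_B = (V_BB − V_BE)/R_B = (6.3 − 0.7)/270 = 0.0207 mA.
I_C = β·I_B = 50×0.0207 = 1.04 mA.
V_CE = V_CC − I_C·R_C = 7.3 − 1.04×5.6 = 1.49 V > V_CE(sat), so the active-region assumption holds.

active; I_C ≈ 1 mA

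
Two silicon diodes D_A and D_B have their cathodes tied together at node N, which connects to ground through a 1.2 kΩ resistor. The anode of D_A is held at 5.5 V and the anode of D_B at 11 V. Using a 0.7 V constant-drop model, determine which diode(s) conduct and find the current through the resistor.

Only D_B conducts; I_R ≈ 8.6 mA

Assume both conduct. Then node N would need to be at both 5.5−0.7 = 4.8 V and 11−0.7 = 10.3 V, which is impossible.
Assume only D_B conducts: V_N = 11 − 0.7 = 10.3 V, so I_R = 10.3/1.2 = 8.58 mA.
Check D_A: its anode-to-cathode voltage is 5.5 − 10.3 = -4.8 V < 0.7 V, so it is off. The assumption is consistent.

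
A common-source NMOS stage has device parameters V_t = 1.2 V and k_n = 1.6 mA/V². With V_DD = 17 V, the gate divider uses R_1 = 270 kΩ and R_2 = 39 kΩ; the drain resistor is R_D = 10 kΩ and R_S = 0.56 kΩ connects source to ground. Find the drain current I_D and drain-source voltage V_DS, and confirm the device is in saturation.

V_G = V_DD·R_2/(R_1+R_2) = 17×39/309 = 2.15 V.
Assume saturation: I_D = (k_n/2)(V_GS − V_t)² with V_GS = V_G − I_D·R_S = 2.15 − 0.56·I_D.
Substituting gives 0.251·I_D² − 1.85·I_D + 0.715 = 0, with roots I_D = 0.41 or 6.95 mA.
The root I_D = 6.95 mA gives V_GS = -1.75 V ≤ V_t, so take I_D = 0.41 mA.
Then V_GS = 1.92 V and V_DS = V_DD − I_D(R_D+R_S) = 17 − 0.41×10.6 = 12.7 V.
Saturation requires V_DS ≥ V_GS − V_t = 0.716 V; 12.7 ≥ 0.716 ✓.

I_D ≈ 0.41 mA, V_DS ≈ 13 V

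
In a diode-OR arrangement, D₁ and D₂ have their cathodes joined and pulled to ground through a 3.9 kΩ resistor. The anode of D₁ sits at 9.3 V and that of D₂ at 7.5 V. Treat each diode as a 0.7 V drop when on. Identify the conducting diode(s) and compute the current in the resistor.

Assume both conduct. Then node N would need to be at both 9.3−0.7 = 8.6 V and 7.5−0.7 = 6.8 V, which is impossible.
Assume only D₁ conducts: V_N = 9.3 − 0.7 = 8.6 V, so I_R = 8.6/3.9 = 2.21 mA.
Check D₂: its anode-to-cathode voltage is 7.5 − 8.6 = -1.1 V < 0.7 V, so it is off. The assumption is consistent.

Only D₁ conducts; I_R ≈ 2.2 mA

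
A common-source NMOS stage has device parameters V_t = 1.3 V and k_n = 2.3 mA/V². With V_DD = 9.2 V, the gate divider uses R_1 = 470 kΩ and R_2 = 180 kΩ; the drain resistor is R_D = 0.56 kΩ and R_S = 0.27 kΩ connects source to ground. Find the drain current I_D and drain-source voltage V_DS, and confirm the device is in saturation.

V_G = V_DD·R_2/(R_1+R_2) = 9.2×180/650 = 2.55 V.
Assume saturation: I_D = (k_n/2)(V_GS − V_t)² with V_GS = V_G − I_D·R_S = 2.55 − 0.27·I_D.
Substituting gives 0.0838·I_D² − 1.77·I_D + 1.79 = 0, with roots I_D = 1.06 or 20.1 mA.
The root I_D = 20.1 mA gives V_GS = -2.88 V ≤ V_t, so take I_D = 1.06 mA.
Then V_GS = 2.26 V and V_DS = V_DD − I_D(R_D+R_S) = 9.2 − 1.06×0.83 = 8.32 V.
Saturation requires V_DS ≥ V_GS − V_t = 0.961 V; 8.32 ≥ 0.961 ✓.

I_D ≈ 1.1 mA, V_DS ≈ 8.3 V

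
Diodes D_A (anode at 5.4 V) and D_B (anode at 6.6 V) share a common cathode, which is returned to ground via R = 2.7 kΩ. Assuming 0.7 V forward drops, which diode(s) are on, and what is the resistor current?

Assume both conduct. Then node N would need to be at both 5.4−0.7 = 4.7 V and 6.6−0.7 = 5.9 V, which is impossible.
Assume only D_B conducts: V_N = 6.6 − 0.7 = 5.9 V, so I_R = 5.9/2.7 = 2.19 mA.
Check D_A: its anode-to-cathode voltage is 5.4 − 5.9 = -0.5 V < 0.7 V, so it is off. The assumption is consistent.

Only D_B conducts; I_R ≈ 2.2 mA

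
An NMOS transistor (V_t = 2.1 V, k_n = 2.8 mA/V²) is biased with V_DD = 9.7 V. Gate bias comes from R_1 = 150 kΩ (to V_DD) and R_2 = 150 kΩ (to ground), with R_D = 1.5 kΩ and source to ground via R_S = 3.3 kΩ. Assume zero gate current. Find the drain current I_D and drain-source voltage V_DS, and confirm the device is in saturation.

V_G = V_DD·R_2/(R_1+R_2) = 9.7×150/300 = 4.85 V.
Assume saturation: I_D = (k_n/2)(V_GS − V_t)² with V_GS = V_G − I_D·R_S = 4.85 − 3.3·I_D.
Substituting gives 15.2·I_D² − 26.4·I_D + 10.6 = 0, with roots I_D = 0.63 or 1.1 mA.
The root I_D = 1.1 mA gives V_GS = 1.21 V ≤ V_t, so take I_D = 0.63 mA.
Then V_GS = 2.77 V and V_DS = V_DD − I_D(R_D+R_S) = 9.7 − 0.63×4.8 = 6.68 V.
Saturation requires V_DS ≥ V_GS − V_t = 0.671 V; 6.68 ≥ 0.671 ✓.

I_D ≈ 0.63 mA, V_DS ≈ 6.7 V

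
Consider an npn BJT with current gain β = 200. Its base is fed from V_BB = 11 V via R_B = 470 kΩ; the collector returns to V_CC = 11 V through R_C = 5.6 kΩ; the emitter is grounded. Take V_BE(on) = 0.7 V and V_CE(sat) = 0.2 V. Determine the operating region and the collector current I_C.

saturation; I_C ≈ 1.9 mA

Assume active: I_B = (11 − 0.7)/470 = 0.0219 mA, giving I_C = β·I_B = 4.38 mA.
But then V_CE = 11 − 4.38×5.6 = -13.5 V < V_CE(sat) = 0.2 V — impossible in the active region.
So the transistor is saturated. With V_CE = 0.2 V, I_C = (V_CC − 0.2)/R_C = 10.8/5.6 = 1.93 mA.
Check: β·I_B = 4.38 mA > I_C = 1.93 mA, confirming saturation.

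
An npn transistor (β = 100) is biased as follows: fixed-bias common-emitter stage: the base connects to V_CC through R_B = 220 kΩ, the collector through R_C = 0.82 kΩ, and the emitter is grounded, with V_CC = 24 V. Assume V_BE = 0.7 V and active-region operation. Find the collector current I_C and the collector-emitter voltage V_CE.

I_C ≈ 11 mA, V_CE ≈ 15 V

Base loop: V_CC = I_B·R_B + V_BE, so I_B = (24 − 0.7)/220 kΩ = 0.106 mA.
In the active region I_C = β·I_B = 100 × 0.106 = 10.6 mA.
Collector loop: V_CE = V_CC − I_C·R_C = 24 − 10.6×0.82 = 15.3 V.
Since V_CE = 15.3 V > V_CE(sat) ≈ 0.2 V, the transistor is in the active region as assumed.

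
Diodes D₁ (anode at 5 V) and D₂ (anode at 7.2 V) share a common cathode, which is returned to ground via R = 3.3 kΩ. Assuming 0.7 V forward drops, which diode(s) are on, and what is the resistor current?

Assume both conduct. Then node N would need to be at both 5−0.7 = 4.3 V and 7.2−0.7 = 6.5 V, which is impossible.
Assume only D₂ conducts: V_N = 7.2 − 0.7 = 6.5 V, so I_R = 6.5/3.3 = 1.97 mA.
Check D₁: its anode-to-cathode voltage is 5 − 6.5 = -1.5 V < 0.7 V, so it is off. The assumption is consistent.

Only D₂ conducts; I_R ≈ 2 mA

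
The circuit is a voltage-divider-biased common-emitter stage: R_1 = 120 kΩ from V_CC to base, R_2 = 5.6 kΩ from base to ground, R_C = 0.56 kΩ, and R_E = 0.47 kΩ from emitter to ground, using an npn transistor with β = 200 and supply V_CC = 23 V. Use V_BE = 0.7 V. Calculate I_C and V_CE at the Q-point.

Thevenize the base divider: V_Th = V_CC·R_2/(R_1+R_2) = 23×5.6/126 = 1.03 V, R_Th = R_1‖R_2 = 5.35 kΩ.
Base-emitter loop: V_Th = I_B·R_Th + V_BE + (β+1)I_B·R_E, so I_B = (1.03 − 0.7) / (5.35 + 201×0.47) = 0.00326 mA.
I_C = β·I_B = 200×0.00326 = 0.652 mA, and I_E = (β+1)I_B = 0.655 mA.
V_CE = V_CC − I_C·R_C − I_E·R_E = 23 − 0.652×0.56 − 0.655×0.47 = 22.3 V.
V_CE = 22.3 V > 0.2 V confirms active-region operation.

I_C ≈ 0.65 mA, V_CE ≈ 22 V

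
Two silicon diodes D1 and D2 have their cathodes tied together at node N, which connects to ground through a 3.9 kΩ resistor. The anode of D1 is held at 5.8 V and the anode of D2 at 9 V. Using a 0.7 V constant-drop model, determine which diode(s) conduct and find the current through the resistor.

Only D2 conducts; I_R ≈ 2.1 mA

Assume both conduct. Then node N would need to be at both 5.8−0.7 = 5.1 V and 9−0.7 = 8.3 V, which is impossible.
Assume only D2 conducts: V_N = 9 − 0.7 = 8.3 V, so I_R = 8.3/3.9 = 2.13 mA.
Check D1: its anode-to-cathode voltage is 5.8 − 8.3 = -2.5 V < 0.7 V, so it is off. The assumption is consistent.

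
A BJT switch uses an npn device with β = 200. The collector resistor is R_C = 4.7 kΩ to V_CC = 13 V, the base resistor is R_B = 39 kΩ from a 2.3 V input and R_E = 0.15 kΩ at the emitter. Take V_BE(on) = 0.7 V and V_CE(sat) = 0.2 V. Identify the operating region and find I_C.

saturation; I_C ≈ 2.6 mA

Assume active: I_B = (2.3 − 0.7)/(39 + 201×0.15) = 0.0231 mA, I_C = β·I_B = 4.63 mA.
Then V_CE = 13 − 4.63×4.7 − 4.65×0.15 = -9.45 V < 0.2 V — the active assumption fails.
Re-solve with V_CE = 0.2 V. KCL at the emitter: V_E/R_E = (V_BB−0.7−V_E)/R_B + (V_CC−0.2−V_E)/R_C, giving V_E = 0.4 V.
I_C = (V_CC − 0.2 − V_E)/R_C = (12.8 − 0.4)/4.7 = 2.64 mA.
Check: I_B = (1.6 − 0.4)/39 = 0.0308 mA, and β·I_B = 6.15 mA > I_C, confirming saturation.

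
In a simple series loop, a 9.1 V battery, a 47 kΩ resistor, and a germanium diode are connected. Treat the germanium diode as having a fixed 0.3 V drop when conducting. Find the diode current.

KVL around the loop: 9.1 = V_D + I·R = 0.3 + I × 47 kΩ.
So I = (9.1 − 0.3) / 47 kΩ = 8.8 / 47 = 0.187 mA.

I ≈ 0.19 mA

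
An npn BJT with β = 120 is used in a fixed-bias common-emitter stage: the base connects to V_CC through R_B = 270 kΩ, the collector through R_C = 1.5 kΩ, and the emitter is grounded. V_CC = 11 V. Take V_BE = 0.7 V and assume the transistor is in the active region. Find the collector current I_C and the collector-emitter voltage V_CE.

Base loop: V_CC = I_B·R_B + V_BE, so I_B = (11 − 0.7)/270 kΩ = 0.0381 mA.
In the active region I_C = β·I_B = 120 × 0.0381 = 4.58 mA.
Collector loop: V_CE = V_CC − I_C·R_C = 11 − 4.58×1.5 = 4.13 V.
Since V_CE = 4.13 V > V_CE(sat) ≈ 0.2 V, the transistor is in the active region as assumed.

I_C ≈ 4.6 mA, V_CE ≈ 4.1 V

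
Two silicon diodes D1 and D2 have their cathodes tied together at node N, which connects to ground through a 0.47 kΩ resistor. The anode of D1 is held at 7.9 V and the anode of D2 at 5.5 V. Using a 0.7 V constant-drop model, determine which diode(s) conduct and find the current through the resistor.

Assume both conduct. Then node N would need to be at both 7.9−0.7 = 7.2 V and 5.5−0.7 = 4.8 V, which is impossible.
Assume only D1 conducts: V_N = 7.9 − 0.7 = 7.2 V, so I_R = 7.2/0.47 = 15.3 mA.
Check D2: its anode-to-cathode voltage is 5.5 − 7.2 = -1.7 V < 0.7 V, so it is off. The assumption is consistent.

Only D1 conducts; I_R ≈ 15 mA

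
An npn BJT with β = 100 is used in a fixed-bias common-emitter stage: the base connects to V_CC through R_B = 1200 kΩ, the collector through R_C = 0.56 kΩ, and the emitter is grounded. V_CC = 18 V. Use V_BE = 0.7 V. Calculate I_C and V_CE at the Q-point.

Base loop: V_CC = I_B·R_B + V_BE, so I_B = (18 − 0.7)/1200 kΩ = 0.0144 mA.
In the active region I_C = β·I_B = 100 × 0.0144 = 1.44 mA.
Collector loop: V_CE = V_CC − I_C·R_C = 18 − 1.44×0.56 = 17.2 V.
Since V_CE = 17.2 V > V_CE(sat) ≈ 0.2 V, the transistor is in the active region as assumed.

I_C ≈ 1.4 mA, V_CE ≈ 17 V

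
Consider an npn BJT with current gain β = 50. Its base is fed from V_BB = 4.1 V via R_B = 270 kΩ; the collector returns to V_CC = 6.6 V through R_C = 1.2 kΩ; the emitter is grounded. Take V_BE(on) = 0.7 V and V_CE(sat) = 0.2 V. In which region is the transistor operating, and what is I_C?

active; I_C ≈ 0.63 mA

Assume active. Base-emitter loop: I_B = (V_BB − V_BE)/R_B = (4.1 − 0.7)/270 = 0.0126 mA.
I_C = β·I_B = 50×0.0126 = 0.63 mA.
V_CE = V_CC − I_C·R_C = 6.6 − 0.63×1.2 = 5.84 V > V_CE(sat), so the active-region assumption holds.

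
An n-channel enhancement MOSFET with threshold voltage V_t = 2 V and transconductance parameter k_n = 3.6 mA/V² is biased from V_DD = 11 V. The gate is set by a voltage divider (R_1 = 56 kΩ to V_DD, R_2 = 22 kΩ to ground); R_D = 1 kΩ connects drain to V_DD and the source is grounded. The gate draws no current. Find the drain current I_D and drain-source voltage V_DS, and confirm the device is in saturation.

I_D ≈ 2.2 mA, V_DS ≈ 8.8 V

V_G = V_DD·R_2/(R_1+R_2) = 11×22/78 = 3.1 V. With the source grounded, V_GS = V_G = 3.1 V.
Assume saturation: I_D = (k_n/2)(V_GS − V_t)² = (3.6/2)×(3.1 − 2)² = 1.8×1.1² = 2.19 mA.
V_DS = V_DD − I_D·R_D = 11 − 2.19×1 = 8.81 V.
Saturation requires V_DS ≥ V_GS − V_t = 1.1 V; 8.81 ≥ 1.1 ✓.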